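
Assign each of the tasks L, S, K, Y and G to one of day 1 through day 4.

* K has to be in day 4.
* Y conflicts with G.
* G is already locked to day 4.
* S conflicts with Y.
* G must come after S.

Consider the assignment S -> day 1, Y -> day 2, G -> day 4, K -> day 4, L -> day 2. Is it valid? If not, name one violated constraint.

S conflicts with Y — holds.
Y conflicts with G — holds.
K has to be in day 4 — holds.
G must come after S — holds.
G is already locked to day 4 — holds.

Yes, all constraints hold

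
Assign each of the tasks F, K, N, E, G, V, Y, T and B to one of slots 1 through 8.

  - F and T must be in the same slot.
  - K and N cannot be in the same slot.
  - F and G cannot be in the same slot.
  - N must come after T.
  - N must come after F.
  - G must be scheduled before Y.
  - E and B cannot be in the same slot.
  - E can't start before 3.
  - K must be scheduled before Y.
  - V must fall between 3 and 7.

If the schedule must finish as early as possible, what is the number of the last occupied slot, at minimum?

The precedence chain requires at least 2 distinct slots.
E can't be placed before 3, so the schedule must run through at least slot 3.
3 works (last occupied slot: 3): for example Y=3; G=2; K=1; V=3; B=1; T=1; E=3; N=2; F=1.

slot 3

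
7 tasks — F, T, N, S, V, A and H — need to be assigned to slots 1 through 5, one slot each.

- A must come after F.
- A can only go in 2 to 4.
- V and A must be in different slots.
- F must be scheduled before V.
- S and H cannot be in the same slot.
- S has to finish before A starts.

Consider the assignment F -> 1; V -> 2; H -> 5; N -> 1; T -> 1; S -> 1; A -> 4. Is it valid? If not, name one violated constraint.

Yes, all constraints hold

A can only go in 2 to 4 — holds.
V and A must be in different slots — holds.
S and H cannot be in the same slot — holds.
F must be scheduled before V — holds.
A must come after F — holds.
S has to finish before A starts — holds.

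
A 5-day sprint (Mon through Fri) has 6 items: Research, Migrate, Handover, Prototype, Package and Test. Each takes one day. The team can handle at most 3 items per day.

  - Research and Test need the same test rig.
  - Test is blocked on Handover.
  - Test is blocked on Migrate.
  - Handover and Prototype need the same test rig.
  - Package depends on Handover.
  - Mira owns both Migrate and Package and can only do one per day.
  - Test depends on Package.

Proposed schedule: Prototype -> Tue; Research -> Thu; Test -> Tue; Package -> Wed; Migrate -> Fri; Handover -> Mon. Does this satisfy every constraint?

Package depends on Handover — holds.
Test is blocked on Handover — holds.
Research and Test need the same test rig — holds.
The team can handle at most 3 items per day — holds.
Mira owns both Migrate and Package and can only do one per day — holds.
Test depends on Package — violated.
Handover and Prototype need the same test rig — holds.
Test is blocked on Migrate — violated.

No — it violates: Test is blocked on Migrate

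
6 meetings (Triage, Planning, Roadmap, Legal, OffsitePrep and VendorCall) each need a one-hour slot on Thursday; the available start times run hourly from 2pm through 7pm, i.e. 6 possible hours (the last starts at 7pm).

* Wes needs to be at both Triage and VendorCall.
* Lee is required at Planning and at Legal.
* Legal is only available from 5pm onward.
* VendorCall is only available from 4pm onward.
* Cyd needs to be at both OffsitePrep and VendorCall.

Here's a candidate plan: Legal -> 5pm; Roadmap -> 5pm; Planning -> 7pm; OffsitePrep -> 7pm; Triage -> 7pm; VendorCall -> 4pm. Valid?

Valid

VendorCall is only available from 4pm onward — holds.
Wes needs to be at both Triage and VendorCall — holds.
Cyd needs to be at both OffsitePrep and VendorCall — holds.
Legal is only available from 5pm onward — holds.
Lee is required at Planning and at Legal — holds.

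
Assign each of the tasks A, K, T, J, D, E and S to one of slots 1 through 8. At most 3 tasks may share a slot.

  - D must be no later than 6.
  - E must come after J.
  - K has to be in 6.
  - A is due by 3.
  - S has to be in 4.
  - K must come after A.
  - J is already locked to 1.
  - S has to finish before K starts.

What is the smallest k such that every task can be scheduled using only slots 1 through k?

The precedence chain requires at least 2 distinct slots.
With at most 3 per slot and 7 tasks, at least 3 slots are needed.
K can't be placed before 6, so the schedule must run through at least slot 6.
6 works (last occupied slot: 6): for example T in 1, J in 1, D in 2, A in 1, E in 2, S in 4, K in 6.

6 slots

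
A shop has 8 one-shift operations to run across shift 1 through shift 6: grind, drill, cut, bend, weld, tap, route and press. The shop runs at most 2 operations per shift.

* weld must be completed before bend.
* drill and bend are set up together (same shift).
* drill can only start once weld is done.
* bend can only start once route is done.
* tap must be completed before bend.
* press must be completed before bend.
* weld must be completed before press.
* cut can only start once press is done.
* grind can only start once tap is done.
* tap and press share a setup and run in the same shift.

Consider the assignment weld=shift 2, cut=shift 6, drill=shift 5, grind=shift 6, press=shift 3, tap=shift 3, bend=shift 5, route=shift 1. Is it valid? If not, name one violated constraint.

Yes, all constraints hold

grind can only start once tap is done — holds.
bend can only start once route is done — holds.
weld must be completed before bend — holds.
The shop runs at most 2 operations per shift — holds.
tap must be completed before bend — holds.
weld must be completed before press — holds.
tap and press share a setup and run in the same shift — holds.
drill can only start once weld is done — holds.
cut can only start once press is done — holds.
press must be completed before bend — holds.
drill and bend are set up together (same shift) — holds.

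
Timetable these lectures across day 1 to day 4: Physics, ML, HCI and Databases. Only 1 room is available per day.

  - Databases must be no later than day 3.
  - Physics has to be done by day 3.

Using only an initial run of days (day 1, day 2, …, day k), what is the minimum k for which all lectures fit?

4 days

With at most 1 per day and 4 lectures, at least 4 days are needed.
4 works (last occupied day: day 4): for example HCI -> day 4; Databases -> day 2; ML -> day 3; Physics -> day 1.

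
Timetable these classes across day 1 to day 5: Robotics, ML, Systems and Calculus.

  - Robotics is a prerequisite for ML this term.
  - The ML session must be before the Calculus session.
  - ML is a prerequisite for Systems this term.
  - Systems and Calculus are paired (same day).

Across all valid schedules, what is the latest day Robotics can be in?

day 3

Downstream work caps Robotics at day 3.
Robotics at day 3 is achievable: Calculus=day 5, Robotics=day 3, Systems=day 5, ML=day 4.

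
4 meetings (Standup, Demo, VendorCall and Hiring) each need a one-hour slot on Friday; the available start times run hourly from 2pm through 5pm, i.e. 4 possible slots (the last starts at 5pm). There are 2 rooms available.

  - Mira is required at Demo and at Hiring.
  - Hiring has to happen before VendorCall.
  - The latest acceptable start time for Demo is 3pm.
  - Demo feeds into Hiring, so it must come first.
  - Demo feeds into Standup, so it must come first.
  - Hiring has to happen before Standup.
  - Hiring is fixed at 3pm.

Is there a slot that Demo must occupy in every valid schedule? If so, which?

2pm

Demo's window is 2pm–3pm.
Hiring is fixed at 3pm, and Demo can't share a slot with Hiring.
So Demo must be 2pm.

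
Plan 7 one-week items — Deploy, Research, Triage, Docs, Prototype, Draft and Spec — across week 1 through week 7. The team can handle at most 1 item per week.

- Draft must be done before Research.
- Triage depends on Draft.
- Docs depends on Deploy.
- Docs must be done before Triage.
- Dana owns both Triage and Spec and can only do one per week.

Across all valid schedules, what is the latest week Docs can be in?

Precedence pushes Docs to at least week 2; downstream work caps Docs at week 6.
Docs at week 6 is achievable: Research -> week 3, Prototype -> week 4, Triage -> week 7, Spec -> week 5, Draft -> week 1, Deploy -> week 2, Docs -> week 6.

week 6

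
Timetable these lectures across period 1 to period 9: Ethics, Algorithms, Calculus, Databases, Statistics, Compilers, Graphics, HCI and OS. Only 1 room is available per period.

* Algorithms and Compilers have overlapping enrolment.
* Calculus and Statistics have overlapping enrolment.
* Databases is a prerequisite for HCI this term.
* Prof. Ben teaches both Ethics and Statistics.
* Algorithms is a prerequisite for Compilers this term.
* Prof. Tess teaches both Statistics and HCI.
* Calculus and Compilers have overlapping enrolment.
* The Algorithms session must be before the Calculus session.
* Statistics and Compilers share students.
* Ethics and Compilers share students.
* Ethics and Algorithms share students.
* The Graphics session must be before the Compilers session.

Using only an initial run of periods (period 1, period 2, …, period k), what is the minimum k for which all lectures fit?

9

The precedence chain requires at least 2 distinct periods.
With at most 1 per period and 9 lectures, at least 9 periods are needed.
9 works (last occupied period: period 9): for example Databases -> period 5; Statistics -> period 8; Graphics -> period 2; HCI -> period 6; Compilers -> period 3; OS -> period 9; Ethics -> period 7; Calculus -> period 4; Algorithms -> period 1.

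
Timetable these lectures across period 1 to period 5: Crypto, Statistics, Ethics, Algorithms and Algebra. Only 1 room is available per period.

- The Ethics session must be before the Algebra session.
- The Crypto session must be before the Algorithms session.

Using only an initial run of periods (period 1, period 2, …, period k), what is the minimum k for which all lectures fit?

The precedence chain requires at least 2 distinct periods.
With at most 1 per period and 5 lectures, at least 5 periods are needed.
5 works (last occupied period: period 5): for example Algebra -> period 4; Algorithms -> period 3; Statistics -> period 5; Crypto -> period 1; Ethics -> period 2.

5 periods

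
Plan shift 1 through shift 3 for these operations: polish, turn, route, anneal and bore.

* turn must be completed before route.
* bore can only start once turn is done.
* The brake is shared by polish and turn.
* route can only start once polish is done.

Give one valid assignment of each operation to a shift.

bore in shift 2, anneal in shift 1, route in shift 3, polish in shift 2, turn in shift 1

Checking: turn(shift 1) before route(shift 3); turn(shift 1) before bore(shift 2); polish(shift 2) before route(shift 3); polish(shift 2) != turn(shift 1).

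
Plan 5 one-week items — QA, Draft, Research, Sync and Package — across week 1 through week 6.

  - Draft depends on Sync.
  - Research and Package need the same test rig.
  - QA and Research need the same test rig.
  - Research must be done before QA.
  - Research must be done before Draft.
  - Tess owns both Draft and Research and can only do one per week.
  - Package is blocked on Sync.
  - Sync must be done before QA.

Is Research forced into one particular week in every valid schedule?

No

Research can be week 1 (e.g. Draft=week 2, Package=week 2, Research=week 1, QA=week 2, Sync=week 1) or week 2 (e.g. QA=week 3, Package=week 3, Sync=week 1, Research=week 2, Draft=week 3).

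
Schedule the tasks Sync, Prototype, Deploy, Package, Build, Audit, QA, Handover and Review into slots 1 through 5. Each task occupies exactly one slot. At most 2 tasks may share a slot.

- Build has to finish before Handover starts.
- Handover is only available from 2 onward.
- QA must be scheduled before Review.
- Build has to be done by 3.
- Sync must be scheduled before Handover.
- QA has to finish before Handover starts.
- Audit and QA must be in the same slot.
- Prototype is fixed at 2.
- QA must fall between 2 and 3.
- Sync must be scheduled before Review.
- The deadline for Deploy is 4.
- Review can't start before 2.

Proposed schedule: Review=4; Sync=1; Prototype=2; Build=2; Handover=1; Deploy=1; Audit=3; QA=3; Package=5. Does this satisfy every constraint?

QA must fall between 2 and 3 — holds.
Build has to be done by 3 — holds.
Handover is only available from 2 onward — violated.
At most 2 tasks may share a slot — violated.
Audit and QA must be in the same slot — holds.
QA must be scheduled before Review — holds.
QA has to finish before Handover starts — violated.
Sync must be scheduled before Review — holds.
Build has to finish before Handover starts — violated.
Sync must be scheduled before Handover — violated.
The deadline for Deploy is 4 — holds.
Review can't start before 2 — holds.
Prototype is fixed at 2 — holds.

No. Handover is only available from 2 onward is not satisfied.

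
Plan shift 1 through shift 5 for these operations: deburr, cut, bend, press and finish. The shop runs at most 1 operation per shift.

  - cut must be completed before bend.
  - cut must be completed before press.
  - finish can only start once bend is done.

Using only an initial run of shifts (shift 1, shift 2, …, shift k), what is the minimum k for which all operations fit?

5

The precedence chain requires at least 3 distinct shifts.
With at most 1 per shift and 5 operations, at least 5 shifts are needed.
5 works (last occupied shift: shift 5): for example finish -> shift 4; bend -> shift 2; cut -> shift 1; deburr -> shift 5; press -> shift 3.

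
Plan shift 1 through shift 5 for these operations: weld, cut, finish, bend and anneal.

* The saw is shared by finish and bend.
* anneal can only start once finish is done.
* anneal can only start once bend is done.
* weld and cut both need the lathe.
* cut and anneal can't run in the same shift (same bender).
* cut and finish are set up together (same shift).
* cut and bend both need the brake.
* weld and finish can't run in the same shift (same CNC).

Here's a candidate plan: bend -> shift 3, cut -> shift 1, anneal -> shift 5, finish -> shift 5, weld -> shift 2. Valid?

anneal can only start once finish is done — violated.
weld and cut both need the lathe — holds.
cut and anneal can't run in the same shift (same bender) — holds.
anneal can only start once bend is done — holds.
weld and finish can't run in the same shift (same CNC) — holds.
cut and finish are set up together (same shift) — violated.
cut and bend both need the brake — holds.
The saw is shared by finish and bend — holds.

No — it violates: cut and finish are set up together (same shift)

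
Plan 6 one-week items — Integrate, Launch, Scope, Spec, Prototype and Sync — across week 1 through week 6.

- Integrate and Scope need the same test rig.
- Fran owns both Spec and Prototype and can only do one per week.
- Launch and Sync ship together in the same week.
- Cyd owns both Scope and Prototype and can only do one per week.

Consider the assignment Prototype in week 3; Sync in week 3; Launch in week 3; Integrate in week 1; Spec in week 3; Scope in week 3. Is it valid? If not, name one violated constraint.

Launch and Sync ship together in the same week — holds.
Cyd owns both Scope and Prototype and can only do one per week — violated.
Integrate and Scope need the same test rig — holds.
Fran owns both Spec and Prototype and can only do one per week — violated.

No — it violates: Fran owns both Spec and Prototype and can only do one per week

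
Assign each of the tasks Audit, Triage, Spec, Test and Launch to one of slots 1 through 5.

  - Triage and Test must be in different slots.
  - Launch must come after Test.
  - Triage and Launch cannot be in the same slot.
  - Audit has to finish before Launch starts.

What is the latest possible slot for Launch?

Precedence pushes Launch to at least 2.
Launch at 5 is achievable: Spec=1, Launch=5, Audit=1, Test=1, Triage=2.

5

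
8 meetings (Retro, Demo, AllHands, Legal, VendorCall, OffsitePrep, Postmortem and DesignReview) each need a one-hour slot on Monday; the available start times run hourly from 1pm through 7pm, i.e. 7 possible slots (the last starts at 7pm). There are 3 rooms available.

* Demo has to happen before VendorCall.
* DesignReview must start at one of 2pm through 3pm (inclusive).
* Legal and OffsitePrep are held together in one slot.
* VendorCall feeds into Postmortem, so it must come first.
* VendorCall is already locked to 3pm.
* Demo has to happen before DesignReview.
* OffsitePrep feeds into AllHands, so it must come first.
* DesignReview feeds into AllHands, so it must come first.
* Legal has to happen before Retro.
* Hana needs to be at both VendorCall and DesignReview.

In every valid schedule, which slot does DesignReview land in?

2pm

DesignReview's window is 2pm–3pm.
VendorCall is fixed at 3pm, and DesignReview can't share a slot with VendorCall.
So DesignReview must be 2pm.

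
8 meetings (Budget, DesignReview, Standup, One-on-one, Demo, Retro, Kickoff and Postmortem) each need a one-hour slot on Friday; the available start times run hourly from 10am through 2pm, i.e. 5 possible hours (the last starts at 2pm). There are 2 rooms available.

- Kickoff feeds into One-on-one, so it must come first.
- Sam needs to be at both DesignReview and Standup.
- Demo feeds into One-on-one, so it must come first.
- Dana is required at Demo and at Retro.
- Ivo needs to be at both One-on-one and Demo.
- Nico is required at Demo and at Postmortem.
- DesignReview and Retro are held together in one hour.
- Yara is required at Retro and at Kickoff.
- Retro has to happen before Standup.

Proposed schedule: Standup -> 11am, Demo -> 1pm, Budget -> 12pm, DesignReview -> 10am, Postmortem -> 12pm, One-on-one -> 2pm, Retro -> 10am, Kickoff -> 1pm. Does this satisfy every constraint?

Yes

Nico is required at Demo and at Postmortem — holds.
Sam needs to be at both DesignReview and Standup — holds.
Retro has to happen before Standup — holds.
Dana is required at Demo and at Retro — holds.
Demo feeds into One-on-one, so it must come first — holds.
There are 2 rooms available — holds.
Ivo needs to be at both One-on-one and Demo — holds.
DesignReview and Retro are held together in one hour — holds.
Kickoff feeds into One-on-one, so it must come first — holds.
Yara is required at Retro and at Kickoff — holds.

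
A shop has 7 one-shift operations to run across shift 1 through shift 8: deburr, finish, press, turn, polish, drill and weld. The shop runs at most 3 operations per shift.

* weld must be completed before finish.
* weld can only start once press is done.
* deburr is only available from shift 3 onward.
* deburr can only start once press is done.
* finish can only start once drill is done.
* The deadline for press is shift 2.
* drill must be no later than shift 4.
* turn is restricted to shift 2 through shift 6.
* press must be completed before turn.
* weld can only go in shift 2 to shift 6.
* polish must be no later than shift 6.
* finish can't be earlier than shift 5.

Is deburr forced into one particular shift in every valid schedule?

deburr can be shift 3 (e.g. drill -> shift 1, deburr -> shift 3, polish -> shift 1, weld -> shift 2, finish -> shift 5, turn -> shift 2, press -> shift 1) or shift 4 (e.g. drill -> shift 1, deburr -> shift 4, turn -> shift 2, press -> shift 1, polish -> shift 1, finish -> shift 5, weld -> shift 2).

No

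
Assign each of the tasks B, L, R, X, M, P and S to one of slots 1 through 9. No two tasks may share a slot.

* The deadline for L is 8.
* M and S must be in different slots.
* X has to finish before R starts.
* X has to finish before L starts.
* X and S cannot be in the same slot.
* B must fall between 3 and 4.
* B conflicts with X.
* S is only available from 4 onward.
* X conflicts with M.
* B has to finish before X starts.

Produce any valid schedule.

S -> 4, P -> 2, L -> 6, B -> 3, R -> 7, X -> 5, M -> 1

Checking: X(5) before L(6); X(5) before R(7); B(3) before X(5); M(1) != S(4); X(5) != S(4); B(3) != X(5); X(5) != M(1); L=6 in [1,8]; B=3 in [3,4]; S=4 in [4,9]; max 1 per slot (cap 1).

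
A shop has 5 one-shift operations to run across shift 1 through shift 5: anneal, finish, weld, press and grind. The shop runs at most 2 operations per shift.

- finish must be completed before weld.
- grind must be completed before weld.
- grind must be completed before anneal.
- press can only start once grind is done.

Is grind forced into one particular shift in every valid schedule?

grind can be shift 1 (e.g. finish in shift 1, weld in shift 2, anneal in shift 2, grind in shift 1, press in shift 3) or shift 2 (e.g. anneal -> shift 3; grind -> shift 2; press -> shift 4; weld -> shift 3; finish -> shift 1).

No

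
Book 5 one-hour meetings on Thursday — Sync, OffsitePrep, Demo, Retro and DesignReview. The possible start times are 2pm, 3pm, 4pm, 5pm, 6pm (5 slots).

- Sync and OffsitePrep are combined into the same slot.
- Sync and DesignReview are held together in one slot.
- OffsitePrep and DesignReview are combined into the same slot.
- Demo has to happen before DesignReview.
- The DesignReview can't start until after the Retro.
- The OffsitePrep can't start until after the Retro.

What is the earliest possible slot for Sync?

Sync must be in the same slot as OffsitePrep, which can't be before 3pm, so Sync is at least 3pm.
Sync at 3pm is achievable: Sync in 3pm, DesignReview in 3pm, Demo in 2pm, Retro in 2pm, OffsitePrep in 3pm.

3pm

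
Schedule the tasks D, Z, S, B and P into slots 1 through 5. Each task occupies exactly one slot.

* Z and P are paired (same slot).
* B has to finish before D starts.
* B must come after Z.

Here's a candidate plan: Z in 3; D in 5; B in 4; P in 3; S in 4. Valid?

Z and P are paired (same slot) — holds.
B must come after Z — holds.
B has to finish before D starts — holds.

Valid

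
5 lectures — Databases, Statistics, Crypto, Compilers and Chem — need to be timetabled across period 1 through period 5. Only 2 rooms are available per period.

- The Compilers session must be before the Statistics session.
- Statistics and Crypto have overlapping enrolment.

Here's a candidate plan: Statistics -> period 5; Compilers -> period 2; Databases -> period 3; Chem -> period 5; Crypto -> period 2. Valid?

Valid

The Compilers session must be before the Statistics session — holds.
Statistics and Crypto have overlapping enrolment — holds.
Only 2 rooms are available per period — holds.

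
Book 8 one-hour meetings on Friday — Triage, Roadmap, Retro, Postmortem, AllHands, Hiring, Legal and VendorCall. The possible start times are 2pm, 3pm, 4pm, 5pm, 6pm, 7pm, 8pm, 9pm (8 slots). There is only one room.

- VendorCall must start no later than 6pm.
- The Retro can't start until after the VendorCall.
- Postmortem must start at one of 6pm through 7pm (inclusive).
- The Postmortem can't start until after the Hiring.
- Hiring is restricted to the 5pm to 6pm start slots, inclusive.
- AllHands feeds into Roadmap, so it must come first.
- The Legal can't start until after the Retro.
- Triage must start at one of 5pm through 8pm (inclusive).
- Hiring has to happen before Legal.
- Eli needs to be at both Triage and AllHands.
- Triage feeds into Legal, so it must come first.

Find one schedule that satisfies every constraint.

VendorCall in 2pm; Legal in 8pm; Roadmap in 9pm; Hiring in 5pm; AllHands in 4pm; Retro in 3pm; Triage in 7pm; Postmortem in 6pm

Checking: Hiring(5pm) before Postmortem(6pm); AllHands(4pm) before Roadmap(9pm); Retro(3pm) before Legal(8pm); VendorCall(2pm) before Retro(3pm); Hiring(5pm) before Legal(8pm); Triage(7pm) before Legal(8pm); Triage(7pm) != AllHands(4pm); Postmortem=6pm in [6pm,7pm]; Hiring=5pm in [5pm,6pm]; VendorCall=2pm in [2pm,6pm]; Triage=7pm in [5pm,8pm]; max 1 per slot (cap 1).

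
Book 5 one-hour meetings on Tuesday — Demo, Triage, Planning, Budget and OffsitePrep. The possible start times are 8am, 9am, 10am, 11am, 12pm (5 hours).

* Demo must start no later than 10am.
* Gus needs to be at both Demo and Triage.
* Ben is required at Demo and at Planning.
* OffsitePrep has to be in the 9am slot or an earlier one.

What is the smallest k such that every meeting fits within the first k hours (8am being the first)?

2

Could 1 hour be enough, i.e. nothing placed later than 8am? No: Demo's window within 1 hour is {8am}; Triage can't share with Demo (8am) → nothing is left.
So 1 hour is not enough.
2 works (last occupied hour: 9am): for example Budget=8am, OffsitePrep=8am, Planning=9am, Demo=8am, Triage=9am.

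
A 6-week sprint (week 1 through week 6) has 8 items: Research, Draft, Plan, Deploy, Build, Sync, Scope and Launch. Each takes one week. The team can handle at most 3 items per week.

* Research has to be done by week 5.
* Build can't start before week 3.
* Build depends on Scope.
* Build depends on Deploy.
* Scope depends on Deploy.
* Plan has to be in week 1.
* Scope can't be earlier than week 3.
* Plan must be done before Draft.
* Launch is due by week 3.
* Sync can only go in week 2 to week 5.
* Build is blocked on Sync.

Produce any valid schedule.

Research -> week 1; Draft -> week 2; Launch -> week 1; Scope -> week 3; Build -> week 4; Sync -> week 2; Deploy -> week 2; Plan -> week 1

Checking: Plan(week 1) before Draft(week 2); Scope(week 3) before Build(week 4); Deploy(week 2) before Build(week 4); Deploy(week 2) before Scope(week 3); Sync(week 2) before Build(week 4); Research=week 1 in [week 1,week 5]; Sync=week 2 in [week 2,week 5]; Scope=week 3 in [week 3,week 6]; Plan=week 1 in [week 1,week 1]; Launch=week 1 in [week 1,week 3]; Build=week 4 in [week 3,week 6]; max 3 per week (cap 3).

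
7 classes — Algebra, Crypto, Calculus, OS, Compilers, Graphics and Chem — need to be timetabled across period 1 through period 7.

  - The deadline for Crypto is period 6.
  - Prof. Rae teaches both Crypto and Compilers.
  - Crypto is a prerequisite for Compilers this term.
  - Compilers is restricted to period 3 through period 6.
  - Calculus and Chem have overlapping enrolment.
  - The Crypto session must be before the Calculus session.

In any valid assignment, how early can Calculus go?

Precedence pushes Calculus to at least period 2.
Calculus at period 2 is achievable: Chem -> period 1; Graphics -> period 1; Calculus -> period 2; OS -> period 1; Algebra -> period 1; Compilers -> period 3; Crypto -> period 1.

period 2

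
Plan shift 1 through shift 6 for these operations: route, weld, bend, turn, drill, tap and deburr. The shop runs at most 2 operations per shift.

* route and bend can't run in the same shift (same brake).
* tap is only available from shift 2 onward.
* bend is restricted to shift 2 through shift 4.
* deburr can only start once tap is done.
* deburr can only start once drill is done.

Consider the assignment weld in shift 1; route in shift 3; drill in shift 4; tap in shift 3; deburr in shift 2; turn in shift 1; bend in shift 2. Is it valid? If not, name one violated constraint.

Invalid. deburr can only start once drill is done.

deburr can only start once tap is done — violated.
tap is only available from shift 2 onward — holds.
deburr can only start once drill is done — violated.
bend is restricted to shift 2 through shift 4 — holds.
The shop runs at most 2 operations per shift — holds.
route and bend can't run in the same shift (same brake) — holds.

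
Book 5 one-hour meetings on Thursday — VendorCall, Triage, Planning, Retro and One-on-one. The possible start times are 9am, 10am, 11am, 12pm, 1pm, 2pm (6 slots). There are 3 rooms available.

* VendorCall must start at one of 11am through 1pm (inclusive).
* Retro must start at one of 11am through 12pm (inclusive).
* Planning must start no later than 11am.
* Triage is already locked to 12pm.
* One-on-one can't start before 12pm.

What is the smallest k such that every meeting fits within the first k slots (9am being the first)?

4

With at most 3 per slot and 5 meetings, at least 2 slots are needed.
Triage can't be placed before 12pm — that is slot 4 counting from 9am — so the schedule must run through at least 4 slots.
4 works (last occupied slot: 12pm): for example Retro -> 11am; One-on-one -> 12pm; Triage -> 12pm; VendorCall -> 11am; Planning -> 9am.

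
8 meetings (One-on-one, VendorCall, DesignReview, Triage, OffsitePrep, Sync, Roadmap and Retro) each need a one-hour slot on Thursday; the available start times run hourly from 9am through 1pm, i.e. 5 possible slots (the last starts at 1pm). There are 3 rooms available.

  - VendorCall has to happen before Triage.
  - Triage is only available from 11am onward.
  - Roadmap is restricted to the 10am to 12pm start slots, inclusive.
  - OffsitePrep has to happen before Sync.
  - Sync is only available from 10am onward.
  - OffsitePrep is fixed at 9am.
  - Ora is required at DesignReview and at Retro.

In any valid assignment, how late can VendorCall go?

Downstream work caps VendorCall at 12pm.
VendorCall at 12pm is achievable: Roadmap -> 10am; One-on-one -> 9am; Sync -> 10am; OffsitePrep -> 9am; VendorCall -> 12pm; Triage -> 1pm; Retro -> 10am; DesignReview -> 9am.

12pm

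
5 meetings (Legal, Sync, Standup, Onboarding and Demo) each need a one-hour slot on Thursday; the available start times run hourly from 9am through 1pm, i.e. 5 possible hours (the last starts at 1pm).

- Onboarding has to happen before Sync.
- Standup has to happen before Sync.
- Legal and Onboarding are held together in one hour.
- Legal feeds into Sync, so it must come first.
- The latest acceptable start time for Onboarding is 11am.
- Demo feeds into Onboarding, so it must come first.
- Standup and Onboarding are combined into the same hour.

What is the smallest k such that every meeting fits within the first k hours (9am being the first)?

The precedence chain requires at least 3 distinct hours.
3 works (last occupied hour: 11am): for example Sync -> 11am; Onboarding -> 10am; Legal -> 10am; Demo -> 9am; Standup -> 10am.

3 hours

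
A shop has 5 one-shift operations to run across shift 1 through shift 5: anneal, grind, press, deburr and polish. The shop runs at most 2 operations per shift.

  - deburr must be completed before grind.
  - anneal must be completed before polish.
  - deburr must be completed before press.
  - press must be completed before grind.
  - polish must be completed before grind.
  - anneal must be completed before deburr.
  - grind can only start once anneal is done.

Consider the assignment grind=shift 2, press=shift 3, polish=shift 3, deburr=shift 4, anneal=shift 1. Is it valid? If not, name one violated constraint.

press must be completed before grind — violated.
deburr must be completed before press — violated.
anneal must be completed before polish — holds.
anneal must be completed before deburr — holds.
The shop runs at most 2 operations per shift — holds.
deburr must be completed before grind — violated.
grind can only start once anneal is done — holds.
polish must be completed before grind — violated.

No. deburr must be completed before grind is not satisfied.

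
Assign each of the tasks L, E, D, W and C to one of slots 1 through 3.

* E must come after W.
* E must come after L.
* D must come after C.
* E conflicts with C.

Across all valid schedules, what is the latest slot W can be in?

2

Downstream work caps W at 2.
W at 2 is achievable: E in 3; L in 1; W in 2; D in 2; C in 1.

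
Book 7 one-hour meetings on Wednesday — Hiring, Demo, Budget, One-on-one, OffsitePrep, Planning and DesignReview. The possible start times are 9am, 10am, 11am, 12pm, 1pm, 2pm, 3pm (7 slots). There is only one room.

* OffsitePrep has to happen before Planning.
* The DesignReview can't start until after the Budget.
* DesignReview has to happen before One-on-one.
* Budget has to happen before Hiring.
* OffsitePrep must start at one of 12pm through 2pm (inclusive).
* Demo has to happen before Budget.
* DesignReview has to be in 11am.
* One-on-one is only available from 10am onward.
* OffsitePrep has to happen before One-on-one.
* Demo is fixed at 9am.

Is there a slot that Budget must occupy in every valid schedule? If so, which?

Demo is fixed at 9am and must come before Budget, so Budget is at least 10am.
DesignReview is fixed at 11am and must come after Budget, so Budget is at most 10am.
So Budget must be 10am.

10am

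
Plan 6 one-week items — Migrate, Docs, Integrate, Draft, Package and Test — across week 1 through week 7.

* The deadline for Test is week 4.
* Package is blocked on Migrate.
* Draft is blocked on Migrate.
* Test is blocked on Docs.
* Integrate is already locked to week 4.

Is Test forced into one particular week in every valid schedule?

No

Test can be week 2 (e.g. Test=week 2; Migrate=week 1; Docs=week 1; Draft=week 2; Integrate=week 4; Package=week 2) or week 3 (e.g. Integrate -> week 4, Draft -> week 2, Migrate -> week 1, Package -> week 2, Test -> week 3, Docs -> week 1).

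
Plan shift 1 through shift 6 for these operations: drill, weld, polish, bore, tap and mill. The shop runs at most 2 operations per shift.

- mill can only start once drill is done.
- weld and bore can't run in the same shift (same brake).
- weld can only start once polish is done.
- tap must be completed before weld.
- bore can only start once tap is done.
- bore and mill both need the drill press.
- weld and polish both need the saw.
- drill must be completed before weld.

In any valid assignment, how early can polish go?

shift 1

Downstream work caps polish at shift 5.
polish at shift 1 is achievable: drill=shift 1, bore=shift 4, weld=shift 3, polish=shift 1, mill=shift 2, tap=shift 2.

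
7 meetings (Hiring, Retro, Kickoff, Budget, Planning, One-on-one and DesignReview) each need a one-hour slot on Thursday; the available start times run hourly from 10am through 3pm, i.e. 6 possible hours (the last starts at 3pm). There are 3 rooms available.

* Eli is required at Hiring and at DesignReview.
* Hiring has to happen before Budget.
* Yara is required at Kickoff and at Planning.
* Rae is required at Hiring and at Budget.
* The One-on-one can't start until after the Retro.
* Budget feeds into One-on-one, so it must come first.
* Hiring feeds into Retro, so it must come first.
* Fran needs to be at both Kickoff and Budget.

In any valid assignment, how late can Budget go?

2pm

Precedence pushes Budget to at least 11am; downstream work caps Budget at 2pm.
Budget at 2pm is achievable: One-on-one -> 3pm; Retro -> 11am; DesignReview -> 11am; Kickoff -> 10am; Planning -> 11am; Budget -> 2pm; Hiring -> 10am.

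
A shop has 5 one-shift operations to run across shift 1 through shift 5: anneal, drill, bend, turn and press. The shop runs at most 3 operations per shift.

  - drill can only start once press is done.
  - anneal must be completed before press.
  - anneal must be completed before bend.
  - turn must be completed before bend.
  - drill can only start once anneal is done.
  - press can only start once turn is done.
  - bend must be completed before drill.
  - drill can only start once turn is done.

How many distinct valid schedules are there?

Splitting on anneal: it can be shift 1 (20), shift 2 (11), shift 3 (3). Listing each branch's schedules as (drill, bend, turn, press) by shift number:
anneal=shift 1: (3,2,1,2) (4,2,1,2) (4,2,1,3) (4,3,1,2) (4,3,1,3) (4,3,2,3) (5,2,1,2) (5,2,1,3) (5,2,1,4) (5,3,1,2) (5,3,1,3) (5,3,1,4) (5,3,2,3) (5,3,2,4) (5,4,1,2) (5,4,1,3) (5,4,1,4) (5,4,2,3) (5,4,2,4) (5,4,3,4) — 20.
anneal=shift 2: (4,3,1,3) (4,3,2,3) (5,3,1,3) (5,3,1,4) (5,3,2,3) (5,3,2,4) (5,4,1,3) (5,4,1,4) (5,4,2,3) (5,4,2,4) (5,4,3,4) — 11.
anneal=shift 3: (5,4,1,4) (5,4,2,4) (5,4,3,4) — 3.
Summing: 20 + 11 + 3 = 34.

34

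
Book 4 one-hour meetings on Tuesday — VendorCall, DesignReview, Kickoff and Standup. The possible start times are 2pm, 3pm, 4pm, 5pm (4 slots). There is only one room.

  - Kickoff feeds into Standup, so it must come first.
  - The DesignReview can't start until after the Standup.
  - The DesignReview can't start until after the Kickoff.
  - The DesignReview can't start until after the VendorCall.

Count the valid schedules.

Enumerating: Standup in 3pm, DesignReview in 5pm, VendorCall in 4pm, Kickoff in 2pm | DesignReview in 5pm; Kickoff in 2pm; VendorCall in 3pm; Standup in 4pm | Standup in 4pm; VendorCall in 2pm; DesignReview in 5pm; Kickoff in 3pm.

3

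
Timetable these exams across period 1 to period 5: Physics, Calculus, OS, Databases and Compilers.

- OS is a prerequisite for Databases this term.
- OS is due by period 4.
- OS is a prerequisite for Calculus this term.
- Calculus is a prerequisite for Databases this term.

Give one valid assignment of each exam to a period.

Calculus=period 2; Compilers=period 1; Databases=period 3; Physics=period 1; OS=period 1

Checking: Calculus(period 2) before Databases(period 3); OS(period 1) before Calculus(period 2); OS(period 1) before Databases(period 3); OS=period 1 in [period 1,period 4].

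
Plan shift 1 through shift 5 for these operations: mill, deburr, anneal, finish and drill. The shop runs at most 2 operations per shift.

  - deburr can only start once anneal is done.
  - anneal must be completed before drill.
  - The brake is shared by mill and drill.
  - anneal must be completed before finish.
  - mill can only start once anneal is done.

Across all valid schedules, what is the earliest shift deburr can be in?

Precedence pushes deburr to at least shift 2.
deburr at shift 2 is achievable: mill -> shift 2; anneal -> shift 1; finish -> shift 3; drill -> shift 3; deburr -> shift 2.

shift 2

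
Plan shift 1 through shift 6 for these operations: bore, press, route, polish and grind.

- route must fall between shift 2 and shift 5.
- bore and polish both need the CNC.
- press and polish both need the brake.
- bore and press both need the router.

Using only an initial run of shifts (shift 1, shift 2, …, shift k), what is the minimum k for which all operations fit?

3 shifts

route can't be placed before shift 2, so the schedule must run through at least shift 2.
Could 2 shifts be enough, i.e. nothing placed later than shift 2? No: bore, press and polish must all be in different shifts (bore/press can't share; bore/polish can't share; press/polish can't share), but only 2 shifts are available: 3 operations can't fit in 2 distinct shifts.
So 2 shifts is not enough.
3 works (last occupied shift: shift 3): for example route in shift 2, bore in shift 1, polish in shift 3, press in shift 2, grind in shift 1.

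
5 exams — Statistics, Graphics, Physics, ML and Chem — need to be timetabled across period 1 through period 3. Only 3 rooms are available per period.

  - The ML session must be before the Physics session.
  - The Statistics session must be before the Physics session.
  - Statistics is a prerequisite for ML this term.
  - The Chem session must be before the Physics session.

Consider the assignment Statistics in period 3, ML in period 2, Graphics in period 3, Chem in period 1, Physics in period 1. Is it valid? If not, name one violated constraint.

No. The Statistics session must be before the Physics session is not satisfied.

Statistics is a prerequisite for ML this term — violated.
The Statistics session must be before the Physics session — violated.
Only 3 rooms are available per period — holds.
The Chem session must be before the Physics session — violated.
The ML session must be before the Physics session — violated.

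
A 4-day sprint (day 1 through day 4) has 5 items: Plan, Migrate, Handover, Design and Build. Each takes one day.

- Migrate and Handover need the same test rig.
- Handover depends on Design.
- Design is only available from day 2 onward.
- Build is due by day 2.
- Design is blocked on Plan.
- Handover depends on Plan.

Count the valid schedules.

Splitting on Plan: it can be day 1 (18), day 2 (6). Listing each branch's schedules as (Migrate, Handover, Design, Build) by day number:
Plan=day 1: (1,3,2,1) (1,3,2,2) (1,4,2,1) (1,4,2,2) (1,4,3,1) (1,4,3,2) (2,3,2,1) (2,3,2,2) (2,4,2,1) (2,4,2,2) (2,4,3,1) (2,4,3,2) (3,4,2,1) (3,4,2,2) (3,4,3,1) (3,4,3,2) (4,3,2,1) (4,3,2,2) — 18.
Plan=day 2: (1,4,3,1) (1,4,3,2) (2,4,3,1) (2,4,3,2) (3,4,3,1) (3,4,3,2) — 6.
Summing: 18 + 6 = 24.

24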